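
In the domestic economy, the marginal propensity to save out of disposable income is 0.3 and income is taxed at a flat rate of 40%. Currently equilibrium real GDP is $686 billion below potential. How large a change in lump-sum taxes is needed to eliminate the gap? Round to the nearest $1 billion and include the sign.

−$568 billion

MPC = 1 − MPS = 1 − 0.3 = 0.7.
Spending multiplier = 1/(1 − c(1−t)) = 1/(1 − 0.7×0.6) = 1/0.58 ≈ 1.724.
Tax multiplier = −c·k = −0.7/0.58 ≈ −1.207. Need ΔY = +$686 billion, so ΔT = ΔY/(−c·k) = −(+$686 billion) × 0.58 / 0.7 ≈ −$568 billion.
The government should cut lump-sum taxes by $568 billion.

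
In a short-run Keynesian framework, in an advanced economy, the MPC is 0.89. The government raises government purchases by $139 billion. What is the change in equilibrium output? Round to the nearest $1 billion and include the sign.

Government-spending multiplier = 1/(1 − MPC) = 1/(1 − 0.89) = 1/0.11 ≈ 9.091.
ΔY = k × ΔG = (+$139 billion) / 0.11 ≈ +$1,264 billion.

+$1,264 billion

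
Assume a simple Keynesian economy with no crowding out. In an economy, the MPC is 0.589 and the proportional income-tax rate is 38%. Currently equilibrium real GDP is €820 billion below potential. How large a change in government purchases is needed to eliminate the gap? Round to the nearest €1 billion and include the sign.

+€521 billion

Spending multiplier = 1/(1 − c(1−t)) = 1/(1 − 0.589×0.62) = 1/0.63482 ≈ 1.575.
Need ΔY = +€820 billion, so ΔG = ΔY/k = (+€820 billion) × 0.63482 ≈ +€521 billion.
The government should increase government purchases by €521 billion.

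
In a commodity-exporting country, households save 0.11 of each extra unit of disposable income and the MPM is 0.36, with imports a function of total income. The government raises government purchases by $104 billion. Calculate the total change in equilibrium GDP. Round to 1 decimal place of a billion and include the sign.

MPC = 1 − MPS = 1 − 0.11 = 0.89.
Spending multiplier = 1/(1 − c + m) = 1/(1 − 0.89 + 0.36) = 1/0.47 ≈ 2.128.
ΔY = k × ΔG = (+$104 billion) / 0.47 ≈ +$221.3 billion.

+$221.3 billion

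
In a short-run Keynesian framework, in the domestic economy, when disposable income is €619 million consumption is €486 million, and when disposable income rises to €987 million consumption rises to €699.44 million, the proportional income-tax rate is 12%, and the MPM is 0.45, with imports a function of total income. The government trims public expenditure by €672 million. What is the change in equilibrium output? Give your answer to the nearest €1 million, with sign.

−€715 million

MPC = ΔC/ΔYd = (699.44 − 486)/(987 − 619) = 213.44/368 = 0.58.
Government-spending multiplier = 1/(1 − c(1−t) + m) = 1/(1 − 0.58×0.88 + 0.45) = 1/0.9396 ≈ 1.064.
ΔY = k × ΔG = (−€672 million) / 0.9396 ≈ −€715 million.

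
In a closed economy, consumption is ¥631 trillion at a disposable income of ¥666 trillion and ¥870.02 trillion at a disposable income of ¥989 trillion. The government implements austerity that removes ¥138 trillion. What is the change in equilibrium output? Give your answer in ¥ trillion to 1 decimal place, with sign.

−¥530.8 trillion

MPC = ΔC/ΔYd = (870.02 − 631)/(989 − 666) = 239.02/323 = 0.74.
Government-spending multiplier = 1/(1 − MPC) = 1/(1 − 0.74) = 1/0.26 ≈ 3.846.
ΔY = k × ΔG = (−¥138 trillion) / 0.26 ≈ −¥530.8 trillion.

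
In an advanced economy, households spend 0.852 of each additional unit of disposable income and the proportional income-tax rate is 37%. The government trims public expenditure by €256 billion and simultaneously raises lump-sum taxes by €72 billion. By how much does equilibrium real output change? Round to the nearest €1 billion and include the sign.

Expenditure multiplier = 1/(1 − c(1−t)) = 1/(1 − 0.852×0.63) = 1/0.46324 ≈ 2.159.
ΔG contributes k·ΔG = (−€256 billion) / 0.46324 ≈ −€552.6 billion.
ΔT of +€72 billion changes first-round spending by −c·ΔT = −€61.344 billion, contributing k·(−c·ΔT) = (−€61.344 billion) / 0.46324 ≈ −€132.4 billion.
Net ΔY = k(ΔG − c·ΔT) = (−€317.344 billion) / 0.46324 ≈ −€685 billion.

−€685 billion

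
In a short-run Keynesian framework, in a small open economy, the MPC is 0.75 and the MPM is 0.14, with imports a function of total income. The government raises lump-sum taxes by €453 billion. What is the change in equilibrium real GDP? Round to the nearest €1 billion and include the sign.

A lump-sum tax change of +€453 billion shifts disposable income by −€453 billion; first-round consumption changes by −c × ΔT = −0.75 × (+€453 billion) = −€339.75 billion.
Expenditure multiplier = 1/(1 − c + m) = 1/(1 − 0.75 + 0.14) = 1/0.39 ≈ 2.564.
The tax multiplier is −c × k ≈ −1.923, so ΔY = k × (−c·ΔT) = (−€339.75 billion) / 0.39 ≈ −€871 billion.

−€871 billion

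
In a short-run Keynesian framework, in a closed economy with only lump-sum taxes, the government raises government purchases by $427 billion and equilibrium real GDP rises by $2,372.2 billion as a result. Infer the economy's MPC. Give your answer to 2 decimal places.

0.82

Implied spending multiplier k = ΔY/ΔG = 2,372.2/427 ≈ 5.5555.
Since k = 1/(1 − MPC), MPC = 1 − 1/k = 1 − ΔG/ΔY = 1 − 427/2,372.2 ≈ 0.82.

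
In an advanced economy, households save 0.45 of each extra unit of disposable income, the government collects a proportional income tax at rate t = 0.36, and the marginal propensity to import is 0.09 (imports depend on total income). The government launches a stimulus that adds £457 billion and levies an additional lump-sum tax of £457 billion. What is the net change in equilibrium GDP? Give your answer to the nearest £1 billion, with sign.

MPC = 1 − MPS = 1 − 0.45 = 0.55.
Expenditure multiplier = 1/(1 − c(1−t) + m) = 1/(1 − 0.55×0.64 + 0.09) = 1/0.738 ≈ 1.355.
ΔG contributes k·ΔG = (+£457 billion) / 0.738 ≈ +£619.2 billion.
ΔT of +£457 billion changes first-round spending by −c·ΔT = −£251.35 billion, contributing k·(−c·ΔT) = (−£251.35 billion) / 0.738 ≈ −£340.6 billion.
Net ΔY = k(ΔG − c·ΔT) = (+£205.65 billion) / 0.738 ≈ +£279 billion.

+£279 billion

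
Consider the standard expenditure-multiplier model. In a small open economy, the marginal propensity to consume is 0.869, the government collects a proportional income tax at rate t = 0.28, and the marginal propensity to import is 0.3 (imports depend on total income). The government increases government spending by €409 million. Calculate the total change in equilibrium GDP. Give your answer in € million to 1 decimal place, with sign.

Spending multiplier = 1/(1 − c(1−t) + m) = 1/(1 − 0.869×0.72 + 0.3) = 1/0.67432 ≈ 1.483.
ΔY = k × ΔG = (+€409 million) / 0.67432 ≈ +€606.5 million.

+€606.5 million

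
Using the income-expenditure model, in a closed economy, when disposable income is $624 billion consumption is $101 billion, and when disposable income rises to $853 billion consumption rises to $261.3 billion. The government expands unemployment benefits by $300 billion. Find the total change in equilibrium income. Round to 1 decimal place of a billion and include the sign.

MPC = ΔC/ΔYd = (261.3 − 101)/(853 − 624) = 160.3/229 = 0.7.
The transfer change shifts disposable income by +$300 billion, so first-round consumption changes by c·ΔTR = 0.7 × (+$300 billion) = +$210 billion.
Expenditure multiplier = 1/(1 − MPC) = 1/(1 − 0.7) = 1/0.3 ≈ 3.333.
The transfer multiplier is c × k ≈ 2.333, so ΔY = k × (c·ΔTR) = (+$210 billion) / 0.3 = +$700 billion.

+$700.0 billion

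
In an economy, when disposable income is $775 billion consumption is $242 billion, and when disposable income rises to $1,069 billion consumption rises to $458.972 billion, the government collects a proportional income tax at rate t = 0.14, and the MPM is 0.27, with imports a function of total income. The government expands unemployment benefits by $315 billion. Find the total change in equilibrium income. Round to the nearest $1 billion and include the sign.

MPC = ΔC/ΔYd = (458.972 − 242)/(1,069 − 775) = 216.972/294 = 0.738.
The transfer change shifts disposable income by +$315 billion, so first-round consumption changes by c·ΔTR = 0.738 × (+$315 billion) = +$232.47 billion.
Expenditure multiplier = 1/(1 − c(1−t) + m) = 1/(1 − 0.738×0.86 + 0.27) = 1/0.63532 ≈ 1.574.
The transfer multiplier is c × k ≈ 1.162, so ΔY = k × (c·ΔTR) = (+$232.47 billion) / 0.63532 ≈ +$366 billion.

+$366 billion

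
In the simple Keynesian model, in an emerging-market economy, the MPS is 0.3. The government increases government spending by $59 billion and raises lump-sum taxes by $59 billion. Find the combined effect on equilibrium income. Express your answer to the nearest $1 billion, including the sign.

+$59 billion

MPC = 1 − MPS = 1 − 0.3 = 0.7.
Expenditure multiplier = 1/(1 − MPC) = 1/(1 − 0.7) = 1/0.3 ≈ 3.333.
ΔG contributes k·ΔG = (+$59 billion) / 0.3 ≈ +$196.7 billion.
ΔT of +$59 billion changes first-round spending by −c·ΔT = −$41.3 billion, contributing k·(−c·ΔT) = (−$41.3 billion) / 0.3 ≈ −$137.7 billion.
With ΔG = ΔT and no other leakages, the balanced-budget multiplier is 1, so ΔY = ΔG = +$59 billion.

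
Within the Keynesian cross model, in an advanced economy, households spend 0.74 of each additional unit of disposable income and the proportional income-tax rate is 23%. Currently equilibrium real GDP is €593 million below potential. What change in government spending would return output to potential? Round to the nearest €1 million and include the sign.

+€255 million

Spending multiplier = 1/(1 − c(1−t)) = 1/(1 − 0.74×0.77) = 1/0.4302 ≈ 2.325.
Need ΔY = +€593 million, so ΔG = ΔY/k = (+€593 million) × 0.4302 ≈ +€255 million.
The government should increase government spending by €255 million.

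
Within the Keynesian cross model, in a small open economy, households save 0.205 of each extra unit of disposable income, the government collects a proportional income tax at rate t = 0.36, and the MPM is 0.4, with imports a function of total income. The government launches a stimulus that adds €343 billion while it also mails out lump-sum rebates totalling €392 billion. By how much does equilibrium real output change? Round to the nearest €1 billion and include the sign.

MPC = 1 − MPS = 1 − 0.205 = 0.795.
Expenditure multiplier = 1/(1 − c(1−t) + m) = 1/(1 − 0.795×0.64 + 0.4) = 1/0.8912 ≈ 1.122.
ΔG contributes k·ΔG = (+€343 billion) / 0.8912 ≈ +€384.9 billion.
ΔT of −€392 billion changes first-round spending by −c·ΔT = +€311.64 billion, contributing k·(−c·ΔT) = (+€311.64 billion) / 0.8912 ≈ +€349.7 billion.
Net ΔY = k(ΔG − c·ΔT) = (+€654.64 billion) / 0.8912 ≈ +€735 billion.

+€735 billion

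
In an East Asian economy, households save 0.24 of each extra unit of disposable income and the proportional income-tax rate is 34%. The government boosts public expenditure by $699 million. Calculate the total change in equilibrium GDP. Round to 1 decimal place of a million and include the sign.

MPC = 1 − MPS = 1 − 0.24 = 0.76.
Spending multiplier = 1/(1 − c(1−t)) = 1/(1 − 0.76×0.66) = 1/0.4984 ≈ 2.006.
ΔY = k × ΔG = (+$699 million) / 0.4984 ≈ +$1,402.5 million.

+$1,402.5 million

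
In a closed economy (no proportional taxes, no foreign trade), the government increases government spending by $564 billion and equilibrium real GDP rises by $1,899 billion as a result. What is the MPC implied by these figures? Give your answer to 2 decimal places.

Implied spending multiplier k = ΔY/ΔG = 1,899/564 ≈ 3.367.
Since k = 1/(1 − MPC), MPC = 1 − 1/k = 1 − ΔG/ΔY = 1 − 564/1,899 ≈ 0.70.

0.70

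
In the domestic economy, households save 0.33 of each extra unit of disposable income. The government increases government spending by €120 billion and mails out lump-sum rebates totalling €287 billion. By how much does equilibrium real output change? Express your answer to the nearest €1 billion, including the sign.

MPC = 1 − MPS = 1 − 0.33 = 0.67.
Expenditure multiplier = 1/(1 − MPC) = 1/(1 − 0.67) = 1/0.33 ≈ 3.03.
ΔG contributes k·ΔG = (+€120 billion) / 0.33 ≈ +€363.6 billion.
ΔT of −€287 billion changes first-round spending by −c·ΔT = +€192.29 billion, contributing k·(−c·ΔT) = (+€192.29 billion) / 0.33 ≈ +€582.7 billion.
Net ΔY = k(ΔG − c·ΔT) = (+€312.29 billion) / 0.33 ≈ +€946 billion.

+€946 billion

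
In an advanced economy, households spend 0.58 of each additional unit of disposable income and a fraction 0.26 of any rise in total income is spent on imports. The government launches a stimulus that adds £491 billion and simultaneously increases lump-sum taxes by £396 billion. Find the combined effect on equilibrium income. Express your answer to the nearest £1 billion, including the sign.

Expenditure multiplier = 1/(1 − c + m) = 1/(1 − 0.58 + 0.26) = 1/0.68 ≈ 1.471.
ΔG contributes k·ΔG = (+£491 billion) / 0.68 ≈ +£722.1 billion.
ΔT of +£396 billion changes first-round spending by −c·ΔT = −£229.68 billion, contributing k·(−c·ΔT) = (−£229.68 billion) / 0.68 ≈ −£337.8 billion.
Net ΔY = k(ΔG − c·ΔT) = (+£261.32 billion) / 0.68 ≈ +£384 billion.

+£384 billion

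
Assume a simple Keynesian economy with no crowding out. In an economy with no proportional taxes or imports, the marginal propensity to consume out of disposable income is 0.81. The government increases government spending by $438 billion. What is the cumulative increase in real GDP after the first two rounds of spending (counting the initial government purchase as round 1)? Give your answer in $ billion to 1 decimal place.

Round 1 adds ΔG = $438 billion; each later round is MPC = 0.81 times the previous.
After 2 rounds: 438 + 354.78 = ΔG·(1 − c^2)/(1 − c) = 438 × (1 − 0.6561)/0.19 ≈ $792.8 billion.

$792.8 billion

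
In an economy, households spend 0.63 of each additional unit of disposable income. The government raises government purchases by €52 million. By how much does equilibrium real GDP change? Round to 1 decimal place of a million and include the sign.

+€140.5 million

Government-spending multiplier = 1/(1 − MPC) = 1/(1 − 0.63) = 1/0.37 ≈ 2.703.
ΔY = k × ΔG = (+€52 million) / 0.37 ≈ +€140.5 million.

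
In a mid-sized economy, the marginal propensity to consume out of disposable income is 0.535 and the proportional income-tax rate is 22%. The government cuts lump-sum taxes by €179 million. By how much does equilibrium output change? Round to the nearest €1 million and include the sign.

+€164 million

A lump-sum tax change of −€179 million shifts disposable income by +€179 million; first-round consumption changes by −c × ΔT = −0.535 × (−€179 million) = +€95.765 million.
Expenditure multiplier = 1/(1 − c(1−t)) = 1/(1 − 0.535×0.78) = 1/0.5827 ≈ 1.716.
The tax multiplier is −c × k ≈ −0.918, so ΔY = k × (−c·ΔT) = (+€95.765 million) / 0.5827 ≈ +€164 million.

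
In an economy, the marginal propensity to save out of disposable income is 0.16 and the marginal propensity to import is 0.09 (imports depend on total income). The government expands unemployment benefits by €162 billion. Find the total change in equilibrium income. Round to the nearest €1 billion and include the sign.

MPC = 1 − MPS = 1 − 0.16 = 0.84.
The transfer change shifts disposable income by +€162 billion, so first-round consumption changes by c·ΔTR = 0.84 × (+€162 billion) = +€136.08 billion.
Expenditure multiplier = 1/(1 − c + m) = 1/(1 − 0.84 + 0.09) = 1/0.25 = 4.
The transfer multiplier is c × k = 3.36, so ΔY = k × (c·ΔTR) = (+€136.08 billion) / 0.25 ≈ +€544 billion.

+€544 billion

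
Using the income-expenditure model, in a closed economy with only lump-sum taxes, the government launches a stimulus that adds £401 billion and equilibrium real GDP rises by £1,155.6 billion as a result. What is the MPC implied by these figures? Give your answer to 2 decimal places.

Implied spending multiplier k = ΔY/ΔG = 1,155.6/401 ≈ 2.8818.
Since k = 1/(1 − MPC), MPC = 1 − 1/k = 1 − ΔG/ΔY = 1 − 401/1,155.6 ≈ 0.65.

0.65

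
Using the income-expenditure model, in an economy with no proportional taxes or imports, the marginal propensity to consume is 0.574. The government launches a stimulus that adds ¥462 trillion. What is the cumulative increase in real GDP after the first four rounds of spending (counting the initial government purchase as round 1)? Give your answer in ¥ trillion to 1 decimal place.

¥966.8 trillion

Round 1 adds ΔG = ¥462 trillion; each later round is MPC = 0.574 times the previous.
After 4 rounds: 462 + 265.188 + 152.217912 + 87.373081488 = ΔG·(1 − c^4)/(1 − c) = 462 × (1 − 0.108554434576)/0.426 ≈ ¥966.8 trillion.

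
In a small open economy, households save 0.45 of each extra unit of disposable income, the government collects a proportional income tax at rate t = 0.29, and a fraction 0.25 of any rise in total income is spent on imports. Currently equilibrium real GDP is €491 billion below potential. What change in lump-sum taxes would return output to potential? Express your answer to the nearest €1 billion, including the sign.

−€767 billion

MPC = 1 − MPS = 1 − 0.45 = 0.55.
Spending multiplier = 1/(1 − c(1−t) + m) = 1/(1 − 0.55×0.71 + 0.25) = 1/0.8595 ≈ 1.163.
Tax multiplier = −c·k = −0.55/0.8595 ≈ −0.64. Need ΔY = +€491 billion, so ΔT = ΔY/(−c·k) = −(+€491 billion) × 0.8595 / 0.55 ≈ −€767 billion.
The government should cut lump-sum taxes by €767 billion.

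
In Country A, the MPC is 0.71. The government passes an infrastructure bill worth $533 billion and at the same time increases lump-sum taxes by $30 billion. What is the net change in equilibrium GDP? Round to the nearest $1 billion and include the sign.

Expenditure multiplier = 1/(1 − MPC) = 1/(1 − 0.71) = 1/0.29 ≈ 3.448.
ΔG contributes k·ΔG = (+$533 billion) / 0.29 ≈ +$1,837.9 billion.
ΔT of +$30 billion changes first-round spending by −c·ΔT = −$21.3 billion, contributing k·(−c·ΔT) = (−$21.3 billion) / 0.29 ≈ −$73.4 billion.
Net ΔY = k(ΔG − c·ΔT) = (+$511.7 billion) / 0.29 ≈ +$1,764 billion.

+$1,764 billion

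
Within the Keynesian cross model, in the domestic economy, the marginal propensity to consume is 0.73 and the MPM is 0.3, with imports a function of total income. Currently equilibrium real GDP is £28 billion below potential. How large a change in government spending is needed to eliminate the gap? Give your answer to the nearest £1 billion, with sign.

Spending multiplier = 1/(1 − c + m) = 1/(1 − 0.73 + 0.3) = 1/0.57 ≈ 1.754.
Need ΔY = +£28 billion, so ΔG = ΔY/k = (+£28 billion) × 0.57 ≈ +£16 billion.
The government should increase government spending by £16 billion.

+£16 billion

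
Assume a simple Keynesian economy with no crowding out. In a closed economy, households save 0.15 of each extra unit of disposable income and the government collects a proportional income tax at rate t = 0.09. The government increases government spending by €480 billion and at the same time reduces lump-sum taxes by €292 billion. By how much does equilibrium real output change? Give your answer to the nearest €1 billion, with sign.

+€3,215 billion

MPC = 1 − MPS = 1 − 0.15 = 0.85.
Expenditure multiplier = 1/(1 − c(1−t)) = 1/(1 − 0.85×0.91) = 1/0.2265 ≈ 4.415.
ΔG contributes k·ΔG = (+€480 billion) / 0.2265 ≈ +€2,119.2 billion.
ΔT of −€292 billion changes first-round spending by −c·ΔT = +€248.2 billion, contributing k·(−c·ΔT) = (+€248.2 billion) / 0.2265 ≈ +€1,095.8 billion.
Net ΔY = k(ΔG − c·ΔT) = (+€728.2 billion) / 0.2265 ≈ +€3,215 billion.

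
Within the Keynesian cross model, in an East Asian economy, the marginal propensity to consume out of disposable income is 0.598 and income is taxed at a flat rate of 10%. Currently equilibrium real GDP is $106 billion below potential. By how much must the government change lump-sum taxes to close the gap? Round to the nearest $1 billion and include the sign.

Spending multiplier = 1/(1 − c(1−t)) = 1/(1 − 0.598×0.9) = 1/0.4618 ≈ 2.165.
Tax multiplier = −c·k = −0.598/0.4618 ≈ −1.295. Need ΔY = +$106 billion, so ΔT = ΔY/(−c·k) = −(+$106 billion) × 0.4618 / 0.598 ≈ −$82 billion.
The government should cut lump-sum taxes by $82 billion.

−$82 billion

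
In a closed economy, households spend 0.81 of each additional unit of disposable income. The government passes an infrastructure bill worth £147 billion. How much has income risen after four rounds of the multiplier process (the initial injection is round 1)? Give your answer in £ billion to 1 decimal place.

£440.6 billion

Round 1 adds ΔG = £147 billion; each later round is MPC = 0.81 times the previous.
After 4 rounds: 147 + 119.07 + 96.4467 + 78.121827 = ΔG·(1 − c^4)/(1 − c) = 147 × (1 − 0.43046721)/0.19 ≈ £440.6 billion.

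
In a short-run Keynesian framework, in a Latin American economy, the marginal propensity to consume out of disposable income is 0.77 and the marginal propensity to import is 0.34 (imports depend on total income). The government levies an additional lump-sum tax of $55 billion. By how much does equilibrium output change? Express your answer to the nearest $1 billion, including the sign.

−$74 billion

A lump-sum tax change of +$55 billion shifts disposable income by −$55 billion; first-round consumption changes by −c × ΔT = −0.77 × (+$55 billion) = −$42.35 billion.
Expenditure multiplier = 1/(1 − c + m) = 1/(1 − 0.77 + 0.34) = 1/0.57 ≈ 1.754.
The tax multiplier is −c × k ≈ −1.351, so ΔY = k × (−c·ΔT) = (−$42.35 billion) / 0.57 ≈ −$74 billion.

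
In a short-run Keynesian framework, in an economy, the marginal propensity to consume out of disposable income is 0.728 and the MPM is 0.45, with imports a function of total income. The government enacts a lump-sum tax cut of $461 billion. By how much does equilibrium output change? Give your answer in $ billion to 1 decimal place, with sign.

+$464.8 billion

A lump-sum tax change of −$461 billion shifts disposable income by +$461 billion; first-round consumption changes by −c × ΔT = −0.728 × (−$461 billion) = +$335.608 billion.
Expenditure multiplier = 1/(1 − c + m) = 1/(1 − 0.728 + 0.45) = 1/0.722 ≈ 1.385.
The tax multiplier is −c × k ≈ −1.008, so ΔY = k × (−c·ΔT) = (+$335.608 billion) / 0.722 ≈ +$464.8 billion.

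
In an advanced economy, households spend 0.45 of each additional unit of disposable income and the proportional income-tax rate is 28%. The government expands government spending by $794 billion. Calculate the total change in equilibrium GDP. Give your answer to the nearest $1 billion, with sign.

Expenditure multiplier = 1/(1 − c(1−t)) = 1/(1 − 0.45×0.72) = 1/0.676 ≈ 1.479.
ΔY = k × ΔG = (+$794 billion) / 0.676 ≈ +$1,175 billion.

+$1,175 billion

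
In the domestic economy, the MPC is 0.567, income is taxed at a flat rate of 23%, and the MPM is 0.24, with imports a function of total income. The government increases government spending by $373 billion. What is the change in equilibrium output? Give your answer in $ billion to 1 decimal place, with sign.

+$464.3 billion

Government-spending multiplier = 1/(1 − c(1−t) + m) = 1/(1 − 0.567×0.77 + 0.24) = 1/0.80341 ≈ 1.245.
ΔY = k × ΔG = (+$373 billion) / 0.80341 ≈ +$464.3 billion.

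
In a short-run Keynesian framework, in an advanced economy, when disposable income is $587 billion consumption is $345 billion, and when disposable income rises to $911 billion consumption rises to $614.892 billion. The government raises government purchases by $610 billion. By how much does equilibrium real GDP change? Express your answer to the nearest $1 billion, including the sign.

+$3,653 billion

MPC = ΔC/ΔYd = (614.892 − 345)/(911 − 587) = 269.892/324 = 0.833.
Spending multiplier = 1/(1 − MPC) = 1/(1 − 0.833) = 1/0.167 ≈ 5.988.
ΔY = k × ΔG = (+$610 billion) / 0.167 ≈ +$3,653 billion.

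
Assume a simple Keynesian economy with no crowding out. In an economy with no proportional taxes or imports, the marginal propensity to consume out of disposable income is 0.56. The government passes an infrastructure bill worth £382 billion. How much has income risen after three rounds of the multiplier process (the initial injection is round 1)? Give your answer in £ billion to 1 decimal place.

Round 1 adds ΔG = £382 billion; each later round is MPC = 0.56 times the previous.
After 3 rounds: 382 + 213.92 + 119.7952 = ΔG·(1 − c^3)/(1 − c) = 382 × (1 − 0.175616)/0.44 ≈ £715.7 billion.

£715.7 billion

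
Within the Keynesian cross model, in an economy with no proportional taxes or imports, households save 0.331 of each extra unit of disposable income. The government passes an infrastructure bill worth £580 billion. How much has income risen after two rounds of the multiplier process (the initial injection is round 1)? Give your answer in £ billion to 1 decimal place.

MPC = 1 − MPS = 1 − 0.331 = 0.669.
Round 1 adds ΔG = £580 billion; each later round is MPC = 0.669 times the previous.
After 2 rounds: 580 + 388.02 = ΔG·(1 − c^2)/(1 − c) = 580 × (1 − 0.447561)/0.331 ≈ £968 billion.

£968.0 billion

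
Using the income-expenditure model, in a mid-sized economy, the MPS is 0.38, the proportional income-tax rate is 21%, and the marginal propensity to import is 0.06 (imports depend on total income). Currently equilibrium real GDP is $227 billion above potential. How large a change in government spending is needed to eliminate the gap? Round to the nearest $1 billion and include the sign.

−$129 billion

MPC = 1 − MPS = 1 − 0.38 = 0.62.
Spending multiplier = 1/(1 − c(1−t) + m) = 1/(1 − 0.62×0.79 + 0.06) = 1/0.5702 ≈ 1.754.
Need ΔY = −$227 billion, so ΔG = ΔY/k = (−$227 billion) × 0.5702 ≈ −$129 billion.
The government should cut government spending by $129 billion.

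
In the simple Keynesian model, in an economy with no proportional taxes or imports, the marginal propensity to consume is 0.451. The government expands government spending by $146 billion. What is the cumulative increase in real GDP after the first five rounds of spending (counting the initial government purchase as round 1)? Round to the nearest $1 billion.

$261 billion

Round 1 adds ΔG = $146 billion; each later round is MPC = 0.451 times the previous.
After 5 rounds: 146 + 65.846 + 29.696546 + 13.393142246 + 6.040307152946 = ΔG·(1 − c^5)/(1 − c) = 146 × (1 − 0.018658757027251)/0.549 ≈ $261 billion.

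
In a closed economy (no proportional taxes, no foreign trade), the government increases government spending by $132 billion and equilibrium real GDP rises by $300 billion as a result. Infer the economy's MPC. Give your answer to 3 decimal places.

Implied spending multiplier k = ΔY/ΔG = 300/132 ≈ 2.2727.
Since k = 1/(1 − MPC), MPC = 1 − 1/k = 1 − ΔG/ΔY = 1 − 132/300 = 0.560.

0.560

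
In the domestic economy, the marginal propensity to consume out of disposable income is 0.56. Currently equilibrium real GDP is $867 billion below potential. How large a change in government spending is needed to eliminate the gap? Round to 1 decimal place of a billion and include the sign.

Spending multiplier = 1/(1 − MPC) = 1/(1 − 0.56) = 1/0.44 ≈ 2.273.
Need ΔY = +$867 billion, so ΔG = ΔY/k = (+$867 billion) × 0.44 ≈ +$381.5 billion.
The government should increase government spending by $381.5 billion.

+$381.5 billion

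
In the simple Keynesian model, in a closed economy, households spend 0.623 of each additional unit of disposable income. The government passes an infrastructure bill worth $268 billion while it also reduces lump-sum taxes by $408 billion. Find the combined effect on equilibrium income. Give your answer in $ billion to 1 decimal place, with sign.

+$1,385.1 billion

Expenditure multiplier = 1/(1 − MPC) = 1/(1 − 0.623) = 1/0.377 ≈ 2.653.
ΔG contributes k·ΔG = (+$268 billion) / 0.377 ≈ +$710.9 billion.
ΔT of −$408 billion changes first-round spending by −c·ΔT = +$254.184 billion, contributing k·(−c·ΔT) = (+$254.184 billion) / 0.377 ≈ +$674.2 billion.
Net ΔY = k(ΔG − c·ΔT) = (+$522.184 billion) / 0.377 ≈ +$1,385.1 billion.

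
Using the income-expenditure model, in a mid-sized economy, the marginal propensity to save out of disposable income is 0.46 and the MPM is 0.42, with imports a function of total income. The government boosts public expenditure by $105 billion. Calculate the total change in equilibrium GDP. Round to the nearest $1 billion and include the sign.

MPC = 1 − MPS = 1 − 0.46 = 0.54.
Government-spending multiplier = 1/(1 − c + m) = 1/(1 − 0.54 + 0.42) = 1/0.88 ≈ 1.136.
ΔY = k × ΔG = (+$105 billion) / 0.88 ≈ +$119 billion.

+$119 billion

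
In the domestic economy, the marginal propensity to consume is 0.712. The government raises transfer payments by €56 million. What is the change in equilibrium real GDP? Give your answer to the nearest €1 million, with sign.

The transfer change shifts disposable income by +€56 million, so first-round consumption changes by c·ΔTR = 0.712 × (+€56 million) = +€39.872 million.
Expenditure multiplier = 1/(1 − MPC) = 1/(1 − 0.712) = 1/0.288 ≈ 3.472.
The transfer multiplier is c × k ≈ 2.472, so ΔY = k × (c·ΔTR) = (+€39.872 million) / 0.288 ≈ +€138 million.

+€138 million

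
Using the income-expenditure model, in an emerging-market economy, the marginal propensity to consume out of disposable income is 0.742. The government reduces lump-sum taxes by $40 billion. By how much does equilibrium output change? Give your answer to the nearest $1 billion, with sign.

A lump-sum tax change of −$40 billion shifts disposable income by +$40 billion; first-round consumption changes by −c × ΔT = −0.742 × (−$40 billion) = +$29.68 billion.
Expenditure multiplier = 1/(1 − MPC) = 1/(1 − 0.742) = 1/0.258 ≈ 3.876.
The tax multiplier is −c × k ≈ −2.876, so ΔY = k × (−c·ΔT) = (+$29.68 billion) / 0.258 ≈ +$115 billion.

+$115 billion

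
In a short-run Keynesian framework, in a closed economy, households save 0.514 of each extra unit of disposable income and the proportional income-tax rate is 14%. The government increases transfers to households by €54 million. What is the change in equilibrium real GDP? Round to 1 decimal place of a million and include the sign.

+€45.1 million

MPC = 1 − MPS = 1 − 0.514 = 0.486.
The transfer change shifts disposable income by +€54 million, so first-round consumption changes by c·ΔTR = 0.486 × (+€54 million) = +€26.244 million.
Expenditure multiplier = 1/(1 − c(1−t)) = 1/(1 − 0.486×0.86) = 1/0.58204 ≈ 1.718.
The transfer multiplier is c × k ≈ 0.835, so ΔY = k × (c·ΔTR) = (+€26.244 million) / 0.58204 ≈ +€45.1 million.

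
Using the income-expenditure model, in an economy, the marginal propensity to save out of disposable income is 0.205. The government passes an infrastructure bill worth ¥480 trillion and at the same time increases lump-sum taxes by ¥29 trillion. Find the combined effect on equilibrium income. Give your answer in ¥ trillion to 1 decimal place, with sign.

+¥2,229.0 trillion

MPC = 1 − MPS = 1 − 0.205 = 0.795.
Expenditure multiplier = 1/(1 − MPC) = 1/(1 − 0.795) = 1/0.205 ≈ 4.878.
ΔG contributes k·ΔG = (+¥480 trillion) / 0.205 ≈ +¥2,341.5 trillion.
ΔT of +¥29 trillion changes first-round spending by −c·ΔT = −¥23.055 trillion, contributing k·(−c·ΔT) = (−¥23.055 trillion) / 0.205 ≈ −¥112.5 trillion.
Net ΔY = k(ΔG − c·ΔT) = (+¥456.945 trillion) / 0.205 = +¥2,229 trillion.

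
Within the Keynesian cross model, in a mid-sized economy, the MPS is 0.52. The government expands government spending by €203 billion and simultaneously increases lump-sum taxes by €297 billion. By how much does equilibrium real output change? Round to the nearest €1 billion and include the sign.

+€116 billion

MPC = 1 − MPS = 1 − 0.52 = 0.48.
Expenditure multiplier = 1/(1 − MPC) = 1/(1 − 0.48) = 1/0.52 ≈ 1.923.
ΔG contributes k·ΔG = (+€203 billion) / 0.52 ≈ +€390.4 billion.
ΔT of +€297 billion changes first-round spending by −c·ΔT = −€142.56 billion, contributing k·(−c·ΔT) = (−€142.56 billion) / 0.52 ≈ −€274.2 billion.
Net ΔY = k(ΔG − c·ΔT) = (+€60.44 billion) / 0.52 ≈ +€116 billion.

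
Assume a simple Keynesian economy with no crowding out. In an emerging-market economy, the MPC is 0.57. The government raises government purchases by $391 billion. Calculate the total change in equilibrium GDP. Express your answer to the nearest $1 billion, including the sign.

Expenditure multiplier = 1/(1 − MPC) = 1/(1 − 0.57) = 1/0.43 ≈ 2.326.
ΔY = k × ΔG = (+$391 billion) / 0.43 ≈ +$909 billion.

+$909 billion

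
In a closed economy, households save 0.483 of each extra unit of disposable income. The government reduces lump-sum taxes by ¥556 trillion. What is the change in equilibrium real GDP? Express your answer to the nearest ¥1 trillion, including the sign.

MPC = 1 − MPS = 1 − 0.483 = 0.517.
A lump-sum tax change of −¥556 trillion shifts disposable income by +¥556 trillion; first-round consumption changes by −c × ΔT = −0.517 × (−¥556 trillion) = +¥287.452 trillion.
Expenditure multiplier = 1/(1 − MPC) = 1/(1 − 0.517) = 1/0.483 ≈ 2.07.
The tax multiplier is −c × k ≈ −1.07, so ΔY = k × (−c·ΔT) = (+¥287.452 trillion) / 0.483 ≈ +¥595 trillion.

+¥595 trillion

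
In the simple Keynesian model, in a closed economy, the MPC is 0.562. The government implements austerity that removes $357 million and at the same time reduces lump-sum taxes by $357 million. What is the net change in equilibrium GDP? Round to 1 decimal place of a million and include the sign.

Expenditure multiplier = 1/(1 − MPC) = 1/(1 − 0.562) = 1/0.438 ≈ 2.283.
ΔG contributes k·ΔG = (−$357 million) / 0.438 ≈ −$815.1 million.
ΔT of −$357 million changes first-round spending by −c·ΔT = +$200.634 million, contributing k·(−c·ΔT) = (+$200.634 million) / 0.438 ≈ +$458.1 million.
With ΔG = ΔT and no other leakages, the balanced-budget multiplier is 1, so ΔY = ΔG = −$357 million.

−$357.0 million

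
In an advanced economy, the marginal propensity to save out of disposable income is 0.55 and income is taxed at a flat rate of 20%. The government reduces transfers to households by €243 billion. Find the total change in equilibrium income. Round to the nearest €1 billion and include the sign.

−€171 billion

MPC = 1 − MPS = 1 − 0.55 = 0.45.
The transfer change shifts disposable income by −€243 billion, so first-round consumption changes by c·ΔTR = 0.45 × (−€243 billion) = −€109.35 billion.
Expenditure multiplier = 1/(1 − c(1−t)) = 1/(1 − 0.45×0.8) = 1/0.64 ≈ 1.563.
The transfer multiplier is c × k ≈ 0.703, so ΔY = k × (c·ΔTR) = (−€109.35 billion) / 0.64 ≈ −€171 billion.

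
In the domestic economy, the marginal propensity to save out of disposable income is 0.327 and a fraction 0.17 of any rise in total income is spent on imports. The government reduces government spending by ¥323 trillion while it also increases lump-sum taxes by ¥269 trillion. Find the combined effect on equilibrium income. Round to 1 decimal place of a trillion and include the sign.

MPC = 1 − MPS = 1 − 0.327 = 0.673.
Expenditure multiplier = 1/(1 − c + m) = 1/(1 − 0.673 + 0.17) = 1/0.497 ≈ 2.012.
ΔG contributes k·ΔG = (−¥323 trillion) / 0.497 ≈ −¥649.9 trillion.
ΔT of +¥269 trillion changes first-round spending by −c·ΔT = −¥181.037 trillion, contributing k·(−c·ΔT) = (−¥181.037 trillion) / 0.497 ≈ −¥364.3 trillion.
Net ΔY = k(ΔG − c·ΔT) = (−¥504.037 trillion) / 0.497 ≈ −¥1,014.2 trillion.

−¥1,014.2 trillion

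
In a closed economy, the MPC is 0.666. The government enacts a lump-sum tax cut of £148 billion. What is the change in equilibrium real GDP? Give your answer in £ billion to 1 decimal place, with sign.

+£295.1 billion

A lump-sum tax change of −£148 billion shifts disposable income by +£148 billion; first-round consumption changes by −c × ΔT = −0.666 × (−£148 billion) = +£98.568 billion.
Expenditure multiplier = 1/(1 − MPC) = 1/(1 − 0.666) = 1/0.334 ≈ 2.994.
The tax multiplier is −c × k ≈ −1.994, so ΔY = k × (−c·ΔT) = (+£98.568 billion) / 0.334 ≈ +£295.1 billion.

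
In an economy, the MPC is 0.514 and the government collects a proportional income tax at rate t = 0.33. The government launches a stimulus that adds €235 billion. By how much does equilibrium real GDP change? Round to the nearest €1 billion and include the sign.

Expenditure multiplier = 1/(1 − c(1−t)) = 1/(1 − 0.514×0.67) = 1/0.65562 ≈ 1.525.
ΔY = k × ΔG = (+€235 billion) / 0.65562 ≈ +€358 billion.

+€358 billion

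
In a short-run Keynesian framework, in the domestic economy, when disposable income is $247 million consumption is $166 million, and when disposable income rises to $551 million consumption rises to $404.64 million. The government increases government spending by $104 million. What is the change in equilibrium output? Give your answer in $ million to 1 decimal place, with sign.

+$483.7 million

MPC = ΔC/ΔYd = (404.64 − 166)/(551 − 247) = 238.64/304 = 0.785.
Government-spending multiplier = 1/(1 − MPC) = 1/(1 − 0.785) = 1/0.215 ≈ 4.651.
ΔY = k × ΔG = (+$104 million) / 0.215 ≈ +$483.7 million.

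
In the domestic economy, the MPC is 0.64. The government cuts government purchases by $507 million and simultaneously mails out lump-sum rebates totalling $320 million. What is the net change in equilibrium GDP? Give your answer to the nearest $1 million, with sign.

−$839 million

Expenditure multiplier = 1/(1 − MPC) = 1/(1 − 0.64) = 1/0.36 ≈ 2.778.
ΔG contributes k·ΔG = (−$507 million) / 0.36 ≈ −$1,408.3 million.
ΔT of −$320 million changes first-round spending by −c·ΔT = +$204.8 million, contributing k·(−c·ΔT) = (+$204.8 million) / 0.36 ≈ +$568.9 million.
Net ΔY = k(ΔG − c·ΔT) = (−$302.2 million) / 0.36 ≈ −$839 million.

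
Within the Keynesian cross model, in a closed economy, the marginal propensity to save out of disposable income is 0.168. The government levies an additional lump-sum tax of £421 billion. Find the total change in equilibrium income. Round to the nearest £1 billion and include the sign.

MPC = 1 − MPS = 1 − 0.168 = 0.832.
A lump-sum tax change of +£421 billion shifts disposable income by −£421 billion; first-round consumption changes by −c × ΔT = −0.832 × (+£421 billion) = −£350.272 billion.
Expenditure multiplier = 1/(1 − MPC) = 1/(1 − 0.832) = 1/0.168 ≈ 5.952.
The tax multiplier is −c × k ≈ −4.952, so ΔY = k × (−c·ΔT) = (−£350.272 billion) / 0.168 ≈ −£2,085 billion.

−£2,085 billion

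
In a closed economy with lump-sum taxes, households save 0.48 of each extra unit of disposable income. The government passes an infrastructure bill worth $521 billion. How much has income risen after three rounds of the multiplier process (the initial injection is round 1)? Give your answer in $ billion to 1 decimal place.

MPC = 1 − MPS = 1 − 0.48 = 0.52.
Round 1 adds ΔG = $521 billion; each later round is MPC = 0.52 times the previous.
After 3 rounds: 521 + 270.92 + 140.8784 = ΔG·(1 − c^3)/(1 − c) = 521 × (1 − 0.140608)/0.48 ≈ $932.8 billion.

$932.8 billion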